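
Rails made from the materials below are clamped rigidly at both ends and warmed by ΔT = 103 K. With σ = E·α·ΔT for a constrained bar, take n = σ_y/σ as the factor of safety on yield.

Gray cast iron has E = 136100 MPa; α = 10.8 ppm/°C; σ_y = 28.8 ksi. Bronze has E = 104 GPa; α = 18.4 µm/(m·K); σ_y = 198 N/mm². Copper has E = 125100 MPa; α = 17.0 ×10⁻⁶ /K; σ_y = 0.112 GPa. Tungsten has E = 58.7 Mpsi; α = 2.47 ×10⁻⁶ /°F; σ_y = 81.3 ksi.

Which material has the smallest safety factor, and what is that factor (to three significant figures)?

copper, n = 0.511

Converting E to GPa, α to ×10⁻⁶/K, σ_y to MPa, then σ and n for each:
  gray cast iron: E = 136.1, α = 10.8, σ_y = 198.6 → σ = 151 MPa, n = 1.31
  bronze: E = 104.0, α = 18.4, σ_y = 198.0 → σ = 197 MPa, n = 1.00
  copper: E = 125.1, α = 17.0, σ_y = 112.0 → σ = 219 MPa, n = 0.511
  tungsten: E = 404.7, α = 4.45, σ_y = 560.5 → σ = 185 MPa, n = 3.02
The minimum is copper at n = 0.511.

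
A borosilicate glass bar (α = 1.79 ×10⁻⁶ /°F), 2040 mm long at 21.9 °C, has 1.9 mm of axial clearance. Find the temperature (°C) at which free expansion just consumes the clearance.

α = 1.79×10⁻⁶/°F × 9/5 = 3.22×10⁻⁶/K.
α·L₀·ΔT = 1.9 mm ⇒ ΔT = 1.9 / (3.22×10⁻⁶ × 2040.0) = 289.1 K.
T = 21.9 + 289.1 = 311.0 °C.

311 °C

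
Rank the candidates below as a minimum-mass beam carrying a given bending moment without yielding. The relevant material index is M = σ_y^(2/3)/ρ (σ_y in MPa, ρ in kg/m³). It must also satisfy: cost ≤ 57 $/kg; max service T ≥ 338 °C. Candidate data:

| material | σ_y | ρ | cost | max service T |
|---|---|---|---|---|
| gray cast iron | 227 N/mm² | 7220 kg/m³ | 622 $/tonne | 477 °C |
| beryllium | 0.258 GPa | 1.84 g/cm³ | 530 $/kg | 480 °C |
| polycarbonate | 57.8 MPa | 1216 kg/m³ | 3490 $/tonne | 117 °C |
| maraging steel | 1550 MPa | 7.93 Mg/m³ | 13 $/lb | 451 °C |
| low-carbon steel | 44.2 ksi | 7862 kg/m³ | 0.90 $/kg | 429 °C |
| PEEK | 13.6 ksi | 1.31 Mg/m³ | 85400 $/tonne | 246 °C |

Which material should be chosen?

Screen on constraints: cost ≤ 57 $/kg; max service T ≥ 338 °C. Survivors: gray cast iron, maraging steel, low-carbon steel.
Putting every candidate on a common basis:
  gray cast iron: σ_y = 227.0 MPa, ρ = 7220 kg/m³
  maraging steel: σ_y = 1550 MPa, ρ = 7930 kg/m³
  low-carbon steel: σ_y = 304.7 MPa, ρ = 7862 kg/m³
  maraging steel: M = 16.9×10⁻³
  low-carbon steel: M = 5.76×10⁻³
  gray cast iron: M = 5.15×10⁻³
Highest index: maraging steel.

maraging steel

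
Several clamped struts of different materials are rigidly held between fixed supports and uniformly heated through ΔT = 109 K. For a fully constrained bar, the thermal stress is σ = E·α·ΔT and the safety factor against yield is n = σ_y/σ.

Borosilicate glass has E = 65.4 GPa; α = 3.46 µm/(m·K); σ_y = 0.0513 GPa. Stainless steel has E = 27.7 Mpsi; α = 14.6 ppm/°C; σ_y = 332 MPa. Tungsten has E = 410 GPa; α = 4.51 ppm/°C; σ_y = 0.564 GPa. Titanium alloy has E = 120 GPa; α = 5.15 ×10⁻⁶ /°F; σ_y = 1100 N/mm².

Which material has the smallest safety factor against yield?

stainless steel

With everything in SI (GPa, ×10⁻⁶/K, MPa):
  borosilicate glass: E = 65.40, α = 3.46, σ_y = 51.30 → σ = 24.7 MPa, n = 2.08
  stainless steel: E = 191.0, α = 14.6, σ_y = 332.0 → σ = 304 MPa, n = 1.09
  tungsten: E = 410.0, α = 4.51, σ_y = 564.0 → σ = 202 MPa, n = 2.80
  titanium alloy: E = 120.0, α = 9.27, σ_y = 1100 → σ = 121 MPa, n = 9.07
Smallest n: stainless steel with n = 1.09.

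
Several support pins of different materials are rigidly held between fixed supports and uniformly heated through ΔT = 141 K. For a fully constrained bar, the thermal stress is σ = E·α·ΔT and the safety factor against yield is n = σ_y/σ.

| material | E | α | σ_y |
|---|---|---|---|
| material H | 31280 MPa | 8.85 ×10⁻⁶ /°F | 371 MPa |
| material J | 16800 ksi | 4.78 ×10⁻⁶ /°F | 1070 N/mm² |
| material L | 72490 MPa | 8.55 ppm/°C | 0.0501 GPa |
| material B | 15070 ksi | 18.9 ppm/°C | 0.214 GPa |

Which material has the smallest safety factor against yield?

material L

In consistent units (E in GPa, α in ×10⁻⁶/K, σ_y in MPa):
  material H: E = 31.28, α = 15.9, σ_y = 371.0 → σ = 70.3 MPa, n = 5.28
  material J: E = 115.8, α = 8.60, σ_y = 1070 → σ = 141 MPa, n = 7.61
  material L: E = 72.49, α = 8.55, σ_y = 50.10 → σ = 87.4 MPa, n = 0.573
  material B: E = 103.9, α = 18.9, σ_y = 214.0 → σ = 277 MPa, n = 0.773
The minimum is material L at n = 0.573.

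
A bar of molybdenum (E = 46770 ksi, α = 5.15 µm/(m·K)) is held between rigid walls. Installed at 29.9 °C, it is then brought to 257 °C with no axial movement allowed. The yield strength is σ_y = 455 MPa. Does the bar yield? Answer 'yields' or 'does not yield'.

does not yield

E = 46770 ksi = 322.5 GPa.
ΔT = 227.1 K. Constrained thermal stress σ = E·α·ΔT = 322.5×10³ MPa × 5.15×10⁻⁶ × 227.1 = 377 MPa (compressive).
Compare to σ_y = 455 MPa: σ < σ_y, so it does not yield.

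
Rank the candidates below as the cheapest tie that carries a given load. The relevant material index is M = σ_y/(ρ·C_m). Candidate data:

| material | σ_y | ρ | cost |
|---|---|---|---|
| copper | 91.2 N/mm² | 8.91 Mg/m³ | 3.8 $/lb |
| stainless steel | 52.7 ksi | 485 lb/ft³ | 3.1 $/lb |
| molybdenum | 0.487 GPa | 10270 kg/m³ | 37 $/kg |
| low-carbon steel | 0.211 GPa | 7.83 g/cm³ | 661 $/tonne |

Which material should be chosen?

low-carbon steel

Putting every candidate on a common basis:
  copper: σ_y = 91.20 MPa, ρ = 8910 kg/m³, cost = 8.377 $/kg
  stainless steel: σ_y = 363.4 MPa, ρ = 7769 kg/m³, cost = 6.834 $/kg
  molybdenum: σ_y = 487.0 MPa, ρ = 10270 kg/m³, cost = 37.00 $/kg
  low-carbon steel: σ_y = 211.0 MPa, ρ = 7830 kg/m³, cost = 0.6610 $/kg
  low-carbon steel: M = 40.8 kN·m per $
  stainless steel: M = 6.84 kN·m per $
  molybdenum: M = 1.28 kN·m per $
  copper: M = 1.22 kN·m per $
The maximum is for low-carbon steel.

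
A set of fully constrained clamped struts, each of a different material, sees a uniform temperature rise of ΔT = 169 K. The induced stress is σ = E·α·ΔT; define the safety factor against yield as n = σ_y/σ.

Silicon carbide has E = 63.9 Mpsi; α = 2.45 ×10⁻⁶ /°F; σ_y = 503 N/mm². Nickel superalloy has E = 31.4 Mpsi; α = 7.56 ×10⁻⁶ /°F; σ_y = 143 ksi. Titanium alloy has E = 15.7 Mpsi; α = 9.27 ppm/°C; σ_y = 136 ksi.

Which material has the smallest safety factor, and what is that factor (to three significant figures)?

silicon carbide, n = 1.53

Per material, after unit conversion:
  silicon carbide: E = 440.6, α = 4.41, σ_y = 503.0 → σ = 328 MPa, n = 1.53
  nickel superalloy: E = 216.5, α = 13.6, σ_y = 986.0 → σ = 498 MPa, n = 1.98
  titanium alloy: E = 108.2, α = 9.27, σ_y = 937.7 → σ = 170 MPa, n = 5.53
The minimum is silicon carbide at n = 1.53.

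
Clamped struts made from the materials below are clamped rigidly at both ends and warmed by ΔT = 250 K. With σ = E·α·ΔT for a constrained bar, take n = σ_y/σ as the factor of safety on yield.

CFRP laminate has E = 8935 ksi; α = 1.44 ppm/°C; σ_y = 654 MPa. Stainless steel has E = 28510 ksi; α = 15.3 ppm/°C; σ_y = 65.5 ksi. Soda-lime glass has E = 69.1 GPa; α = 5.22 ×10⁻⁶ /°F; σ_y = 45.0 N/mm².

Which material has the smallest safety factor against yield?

soda-lime glass

Per material, after unit conversion:
  CFRP laminate: E = 61.60, α = 1.44, σ_y = 654.0 → σ = 22.2 MPa, n = 29.5
  stainless steel: E = 196.6, α = 15.3, σ_y = 451.6 → σ = 752 MPa, n = 0.601
  soda-lime glass: E = 69.10, α = 9.40, σ_y = 45.00 → σ = 162 MPa, n = 0.277
The minimum is soda-lime glass at n = 0.277.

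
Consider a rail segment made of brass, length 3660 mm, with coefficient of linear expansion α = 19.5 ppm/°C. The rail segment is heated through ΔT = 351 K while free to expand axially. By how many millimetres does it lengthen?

25.1 mm

ΔL = α·L₀·ΔT = 19.5×10⁻⁶ × 3660 mm × 351.0 K = 25.1 mm.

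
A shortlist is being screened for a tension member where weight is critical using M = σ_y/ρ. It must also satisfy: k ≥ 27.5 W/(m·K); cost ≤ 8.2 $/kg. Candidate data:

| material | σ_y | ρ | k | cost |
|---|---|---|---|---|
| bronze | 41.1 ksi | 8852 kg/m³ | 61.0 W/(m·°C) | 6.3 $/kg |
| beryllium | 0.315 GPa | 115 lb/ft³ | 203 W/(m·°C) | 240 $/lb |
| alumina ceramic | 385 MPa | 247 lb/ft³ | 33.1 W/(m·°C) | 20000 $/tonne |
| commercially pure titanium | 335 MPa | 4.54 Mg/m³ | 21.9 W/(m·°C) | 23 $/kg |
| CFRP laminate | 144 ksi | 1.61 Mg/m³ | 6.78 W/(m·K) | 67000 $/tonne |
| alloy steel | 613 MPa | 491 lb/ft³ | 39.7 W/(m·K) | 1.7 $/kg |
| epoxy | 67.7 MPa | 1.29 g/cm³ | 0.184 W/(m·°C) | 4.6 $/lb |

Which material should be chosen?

Screen on constraints: k ≥ 27.5 W/(m·K); cost ≤ 8.2 $/kg. Survivors: bronze, alloy steel.
In SI units:
  bronze: σ_y = 283.4 MPa, ρ = 8852 kg/m³
  alloy steel: σ_y = 613.0 MPa, ρ = 7865 kg/m³
  alloy steel: M = 77.9 kN·m/kg
  bronze: M = 32.0 kN·m/kg
The maximum is for alloy steel.

alloy steel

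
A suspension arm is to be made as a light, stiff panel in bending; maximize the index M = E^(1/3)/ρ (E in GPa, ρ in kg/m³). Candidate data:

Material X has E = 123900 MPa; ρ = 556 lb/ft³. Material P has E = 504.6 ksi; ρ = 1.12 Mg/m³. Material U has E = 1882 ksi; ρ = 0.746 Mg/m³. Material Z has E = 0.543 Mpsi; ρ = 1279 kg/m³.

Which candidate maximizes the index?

Convert each candidate to consistent units, then evaluate M:
  material X: E = 123.9 GPa, ρ = 8906 kg/m³
  material P: E = 3.479 GPa, ρ = 1120 kg/m³
  material U: E = 12.98 GPa, ρ = 746.0 kg/m³
  material Z: E = 3.744 GPa, ρ = 1279 kg/m³
  material U: M = 3.15×10⁻³
  material P: M = 1.35×10⁻³
  material Z: M = 1.21×10⁻³
  material X: M = 0.560×10⁻³
Highest index: material U.

material U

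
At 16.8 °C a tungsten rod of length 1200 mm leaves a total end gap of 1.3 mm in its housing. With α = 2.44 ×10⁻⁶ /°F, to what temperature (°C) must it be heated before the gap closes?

α = 2.44×10⁻⁶/°F × 9/5 = 4.39×10⁻⁶/K.
α·L₀·ΔT = 1.3 mm ⇒ ΔT = 1.3 / (4.39×10⁻⁶ × 1200.0) = 246.7 K.
T = 16.8 + 246.7 = 263.5 °C.

263 °C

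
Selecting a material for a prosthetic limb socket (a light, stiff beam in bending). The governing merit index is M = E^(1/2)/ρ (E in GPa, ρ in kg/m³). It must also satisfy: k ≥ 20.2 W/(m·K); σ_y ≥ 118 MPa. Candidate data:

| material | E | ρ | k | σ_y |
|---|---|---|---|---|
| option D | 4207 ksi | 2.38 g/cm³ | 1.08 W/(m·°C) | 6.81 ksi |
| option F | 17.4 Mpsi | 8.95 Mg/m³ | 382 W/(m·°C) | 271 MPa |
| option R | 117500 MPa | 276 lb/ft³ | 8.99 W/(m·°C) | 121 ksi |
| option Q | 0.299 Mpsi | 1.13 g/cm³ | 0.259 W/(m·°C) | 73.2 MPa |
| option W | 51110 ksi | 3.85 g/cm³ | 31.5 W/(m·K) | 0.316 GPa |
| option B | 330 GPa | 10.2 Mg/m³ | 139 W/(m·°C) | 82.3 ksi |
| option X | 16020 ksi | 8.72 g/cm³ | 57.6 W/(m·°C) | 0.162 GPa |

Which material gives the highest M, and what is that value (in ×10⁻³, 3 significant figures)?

Screen on constraints: k ≥ 20.2 W/(m·K); σ_y ≥ 118 MPa. Survivors: option F, option W, option B, option X.
Convert each candidate to consistent units, then evaluate M:
  option F: E = 120.0 GPa, ρ = 8950 kg/m³
  option W: E = 352.4 GPa, ρ = 3850 kg/m³
  option B: E = 330.0 GPa, ρ = 10200 kg/m³
  option X: E = 110.5 GPa, ρ = 8720 kg/m³
  option W: M = 4.88×10⁻³
  option B: M = 1.78×10⁻³
  option F: M = 1.22×10⁻³
  option X: M = 1.21×10⁻³
Option W has the largest M.

option W, M = 4.88×10⁻³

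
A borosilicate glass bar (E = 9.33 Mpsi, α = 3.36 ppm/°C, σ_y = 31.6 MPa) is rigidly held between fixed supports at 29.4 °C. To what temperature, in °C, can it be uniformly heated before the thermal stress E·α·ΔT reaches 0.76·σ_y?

141 °C

E = 9.33 Mpsi = 64.33 GPa.
E·α·ΔT = 24.02 MPa ⇒ ΔT = 24.02 / (64.33×10³ × 3.36×10⁻⁶) = 111.1 K.
T = 29.4 + 111.1 = 140.5 °C.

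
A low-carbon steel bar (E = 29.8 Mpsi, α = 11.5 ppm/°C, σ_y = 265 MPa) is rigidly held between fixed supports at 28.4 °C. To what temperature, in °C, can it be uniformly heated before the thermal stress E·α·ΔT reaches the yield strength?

E = 29.8 Mpsi = 205.5 GPa.
E·α·ΔT = 265.0 MPa ⇒ ΔT = 265.0 / (205.5×10³ × 11.5×10⁻⁶) = 112.2 K.
T = 28.4 + 112.2 = 140.6 °C.

141 °C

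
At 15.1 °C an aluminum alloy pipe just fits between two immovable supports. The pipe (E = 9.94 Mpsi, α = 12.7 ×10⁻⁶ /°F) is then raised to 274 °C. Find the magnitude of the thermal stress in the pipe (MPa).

406 MPa

E = 9.94 Mpsi = 68.53 GPa.
α = 12.7×10⁻⁶/°F × 9/5 = 22.9×10⁻⁶/K.
ΔT = 258.9 K. Constrained thermal stress σ = E·α·ΔT = 68.53×10³ MPa × 22.9×10⁻⁶ × 258.9 = 406 MPa (compressive).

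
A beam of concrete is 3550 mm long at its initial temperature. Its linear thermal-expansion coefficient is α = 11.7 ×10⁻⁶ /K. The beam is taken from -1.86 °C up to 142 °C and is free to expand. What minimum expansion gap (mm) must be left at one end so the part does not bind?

ΔT = 142 − (-1.86) = 143.9 K.
ΔL = α·L₀·ΔT = 11.7×10⁻⁶ × 3550 mm × 143.9 K = 5.98 mm.

5.98 mm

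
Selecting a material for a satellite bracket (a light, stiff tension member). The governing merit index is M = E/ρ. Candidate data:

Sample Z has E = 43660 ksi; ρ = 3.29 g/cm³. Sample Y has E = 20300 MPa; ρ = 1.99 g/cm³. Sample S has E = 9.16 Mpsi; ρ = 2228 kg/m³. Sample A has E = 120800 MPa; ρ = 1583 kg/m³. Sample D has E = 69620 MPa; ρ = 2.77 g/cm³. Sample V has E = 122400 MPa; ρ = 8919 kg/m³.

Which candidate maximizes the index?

sample Z

In SI units:
  sample Z: E = 301.0 GPa, ρ = 3290 kg/m³
  sample Y: E = 20.30 GPa, ρ = 1990 kg/m³
  sample S: E = 63.16 GPa, ρ = 2228 kg/m³
  sample A: E = 120.8 GPa, ρ = 1583 kg/m³
  sample D: E = 69.62 GPa, ρ = 2770 kg/m³
  sample V: E = 122.4 GPa, ρ = 8919 kg/m³
  sample Z: M = 91.5 MN·m/kg
  sample A: M = 76.3 MN·m/kg
  sample S: M = 28.3 MN·m/kg
  sample D: M = 25.1 MN·m/kg
  sample V: M = 13.7 MN·m/kg
  sample Y: M = 10.2 MN·m/kg
Highest index: sample Z.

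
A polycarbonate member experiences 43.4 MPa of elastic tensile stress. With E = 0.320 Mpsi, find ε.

0.0197

E = 0.320 Mpsi = 2.206 GPa = 2206 MPa.
ε = σ/E = 43.4 / 2206 = 0.0197.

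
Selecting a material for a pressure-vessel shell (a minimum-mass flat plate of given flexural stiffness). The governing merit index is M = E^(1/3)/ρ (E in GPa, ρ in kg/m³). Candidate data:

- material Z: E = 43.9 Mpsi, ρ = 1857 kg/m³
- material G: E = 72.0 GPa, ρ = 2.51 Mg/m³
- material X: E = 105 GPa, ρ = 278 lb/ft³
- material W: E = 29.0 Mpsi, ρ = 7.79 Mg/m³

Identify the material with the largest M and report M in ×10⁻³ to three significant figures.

material Z, M = 3.62×10⁻³

Normalizing units and computing the index:
  material Z: E = 302.7 GPa, ρ = 1857 kg/m³
  material G: E = 72.00 GPa, ρ = 2510 kg/m³
  material X: E = 105.0 GPa, ρ = 4453 kg/m³
  material W: E = 199.9 GPa, ρ = 7790 kg/m³
  material Z: M = 3.62×10⁻³
  material G: M = 1.66×10⁻³
  material X: M = 1.06×10⁻³
  material W: M = 0.751×10⁻³
Material Z has the largest M.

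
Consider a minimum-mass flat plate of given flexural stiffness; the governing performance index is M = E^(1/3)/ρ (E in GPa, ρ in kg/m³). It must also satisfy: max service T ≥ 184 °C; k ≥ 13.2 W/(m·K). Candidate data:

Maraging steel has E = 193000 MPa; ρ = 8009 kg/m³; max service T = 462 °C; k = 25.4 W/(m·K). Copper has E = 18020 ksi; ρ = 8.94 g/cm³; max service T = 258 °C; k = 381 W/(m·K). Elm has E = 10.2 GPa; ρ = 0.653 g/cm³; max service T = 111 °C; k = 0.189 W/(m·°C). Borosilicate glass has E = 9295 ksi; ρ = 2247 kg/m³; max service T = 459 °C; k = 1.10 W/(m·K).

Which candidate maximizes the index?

maraging steel

Screen on constraints: max service T ≥ 184 °C; k ≥ 13.2 W/(m·K). Survivors: maraging steel, copper.
Putting every candidate on a common basis:
  maraging steel: E = 193.0 GPa, ρ = 8009 kg/m³
  copper: E = 124.2 GPa, ρ = 8940 kg/m³
  maraging steel: M = 0.722×10⁻³
  copper: M = 0.558×10⁻³
The maximum is for maraging steel.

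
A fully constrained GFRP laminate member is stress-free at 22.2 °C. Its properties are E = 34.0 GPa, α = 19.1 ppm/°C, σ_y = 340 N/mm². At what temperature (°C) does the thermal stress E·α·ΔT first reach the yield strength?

σ_y = 340 N/mm² = 340.0 MPa.
E·α·ΔT = 340.0 MPa ⇒ ΔT = 340.0 / (34.00×10³ × 19.1×10⁻⁶) = 523.6 K.
T = 22.2 + 523.6 = 545.8 °C.

546 °C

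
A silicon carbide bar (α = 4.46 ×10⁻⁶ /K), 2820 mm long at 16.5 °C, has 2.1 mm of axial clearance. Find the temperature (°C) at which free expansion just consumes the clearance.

α·L₀·ΔT = 2.1 mm ⇒ ΔT = 2.1 / (4.46×10⁻⁶ × 2820.0) = 167.0 K.
T = 16.5 + 167.0 = 183.5 °C.

183 °C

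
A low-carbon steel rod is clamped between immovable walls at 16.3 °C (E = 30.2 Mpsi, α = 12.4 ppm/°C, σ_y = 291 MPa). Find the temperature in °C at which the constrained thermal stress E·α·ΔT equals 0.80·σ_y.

106 °C

E = 30.2 Mpsi = 208.2 GPa.
E·α·ΔT = 232.8 MPa ⇒ ΔT = 232.8 / (208.2×10³ × 12.4×10⁻⁶) = 90.16 K.
T = 16.3 + 90.16 = 106.5 °C.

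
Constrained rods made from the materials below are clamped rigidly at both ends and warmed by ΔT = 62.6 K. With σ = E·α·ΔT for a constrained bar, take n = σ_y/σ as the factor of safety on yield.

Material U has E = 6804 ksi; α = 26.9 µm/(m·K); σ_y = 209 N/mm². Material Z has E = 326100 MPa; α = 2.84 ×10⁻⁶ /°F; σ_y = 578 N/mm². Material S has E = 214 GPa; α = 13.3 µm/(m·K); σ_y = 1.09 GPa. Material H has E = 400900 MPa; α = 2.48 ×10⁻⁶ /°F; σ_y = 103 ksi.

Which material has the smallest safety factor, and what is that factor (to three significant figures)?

In consistent units (E in GPa, α in ×10⁻⁶/K, σ_y in MPa):
  material U: E = 46.91, α = 26.9, σ_y = 209.0 → σ = 79.0 MPa, n = 2.65
  material Z: E = 326.1, α = 5.11, σ_y = 578.0 → σ = 104 MPa, n = 5.54
  material S: E = 214.0, α = 13.3, σ_y = 1090 → σ = 178 MPa, n = 6.12
  material H: E = 400.9, α = 4.46, σ_y = 710.2 → σ = 112 MPa, n = 6.34
Material U has the lowest safety factor, n = 2.65.

material U, n = 2.65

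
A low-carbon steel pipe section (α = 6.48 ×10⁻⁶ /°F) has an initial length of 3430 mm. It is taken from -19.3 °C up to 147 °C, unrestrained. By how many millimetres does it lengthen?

6.65 mm

Convert α: 6.48×10⁻⁶/°F × (9/5) = 11.7×10⁻⁶/K.
ΔT = 147 − (-19.3) = 166.3 K.
ΔL = α·L₀·ΔT = 11.7×10⁻⁶ × 3430 mm × 166.3 K = 6.65 mm.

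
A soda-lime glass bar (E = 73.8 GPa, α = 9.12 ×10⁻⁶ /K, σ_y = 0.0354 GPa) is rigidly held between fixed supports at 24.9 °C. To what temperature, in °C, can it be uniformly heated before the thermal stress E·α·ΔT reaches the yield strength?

77.5 °C

σ_y = 0.0354 GPa = 35.40 MPa.
E·α·ΔT = 35.40 MPa ⇒ ΔT = 35.40 / (73.80×10³ × 9.12×10⁻⁶) = 52.60 K.
T = 24.9 + 52.60 = 77.50 °C.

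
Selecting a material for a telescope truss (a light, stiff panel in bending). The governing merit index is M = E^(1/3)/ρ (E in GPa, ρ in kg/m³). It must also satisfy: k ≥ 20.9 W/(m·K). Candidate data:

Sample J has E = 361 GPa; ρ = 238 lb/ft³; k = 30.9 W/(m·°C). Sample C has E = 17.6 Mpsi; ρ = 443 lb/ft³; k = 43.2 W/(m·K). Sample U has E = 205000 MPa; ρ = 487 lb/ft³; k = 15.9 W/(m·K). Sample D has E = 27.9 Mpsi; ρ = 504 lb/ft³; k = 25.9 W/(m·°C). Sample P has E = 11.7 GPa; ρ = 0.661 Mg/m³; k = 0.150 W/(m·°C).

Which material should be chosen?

Screen on constraints: k ≥ 20.9 W/(m·K). Survivors: sample J, sample C, sample D.
In SI units:
  sample J: E = 361.0 GPa, ρ = 3812 kg/m³
  sample C: E = 121.3 GPa, ρ = 7096 kg/m³
  sample D: E = 192.4 GPa, ρ = 8073 kg/m³
  sample J: M = 1.87×10⁻³
  sample D: M = 0.715×10⁻³
  sample C: M = 0.698×10⁻³
The maximum is for sample J.

sample J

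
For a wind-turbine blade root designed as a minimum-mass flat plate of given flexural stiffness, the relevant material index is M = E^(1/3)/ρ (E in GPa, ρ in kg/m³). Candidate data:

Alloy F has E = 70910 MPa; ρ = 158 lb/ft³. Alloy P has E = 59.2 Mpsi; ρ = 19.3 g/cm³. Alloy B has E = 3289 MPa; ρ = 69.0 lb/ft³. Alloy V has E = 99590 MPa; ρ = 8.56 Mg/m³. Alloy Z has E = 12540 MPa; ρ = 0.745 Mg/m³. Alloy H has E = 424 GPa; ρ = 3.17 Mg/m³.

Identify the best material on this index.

alloy Z

Convert each candidate to consistent units, then evaluate M:
  alloy F: E = 70.91 GPa, ρ = 2531 kg/m³
  alloy P: E = 408.2 GPa, ρ = 19300 kg/m³
  alloy B: E = 3.289 GPa, ρ = 1105 kg/m³
  alloy V: E = 99.59 GPa, ρ = 8560 kg/m³
  alloy Z: E = 12.54 GPa, ρ = 745.0 kg/m³
  alloy H: E = 424.0 GPa, ρ = 3170 kg/m³
  alloy Z: M = 3.12×10⁻³
  alloy H: M = 2.37×10⁻³
  alloy F: M = 1.64×10⁻³
  alloy B: M = 1.35×10⁻³
  alloy V: M = 0.541×10⁻³
  alloy P: M = 0.384×10⁻³
Alloy Z has the largest M.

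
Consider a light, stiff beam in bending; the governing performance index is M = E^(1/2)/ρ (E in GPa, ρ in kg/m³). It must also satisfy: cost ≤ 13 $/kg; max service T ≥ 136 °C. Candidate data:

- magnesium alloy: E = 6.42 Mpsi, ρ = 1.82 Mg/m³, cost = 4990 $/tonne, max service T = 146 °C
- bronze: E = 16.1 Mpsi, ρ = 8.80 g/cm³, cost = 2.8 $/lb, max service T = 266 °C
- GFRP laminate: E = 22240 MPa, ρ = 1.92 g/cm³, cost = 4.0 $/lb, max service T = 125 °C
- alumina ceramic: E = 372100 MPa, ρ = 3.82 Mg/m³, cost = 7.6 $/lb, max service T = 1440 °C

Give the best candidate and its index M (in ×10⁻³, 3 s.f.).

magnesium alloy, M = 3.66×10⁻³

Screen on constraints: cost ≤ 13 $/kg; max service T ≥ 136 °C. Survivors: magnesium alloy, bronze.
Putting every candidate on a common basis:
  magnesium alloy: E = 44.26 GPa, ρ = 1820 kg/m³
  bronze: E = 111.0 GPa, ρ = 8800 kg/m³
  magnesium alloy: M = 3.66×10⁻³
  bronze: M = 1.20×10⁻³
Highest index: magnesium alloy.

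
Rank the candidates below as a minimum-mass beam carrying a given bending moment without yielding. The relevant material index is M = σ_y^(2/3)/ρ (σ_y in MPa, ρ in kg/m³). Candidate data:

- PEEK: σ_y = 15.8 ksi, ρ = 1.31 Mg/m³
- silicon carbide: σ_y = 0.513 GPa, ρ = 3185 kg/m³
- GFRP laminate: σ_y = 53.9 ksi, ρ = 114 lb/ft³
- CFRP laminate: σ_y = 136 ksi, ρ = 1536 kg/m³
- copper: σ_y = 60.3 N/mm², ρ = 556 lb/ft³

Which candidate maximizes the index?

CFRP laminate

Putting every candidate on a common basis:
  PEEK: σ_y = 108.9 MPa, ρ = 1310 kg/m³
  silicon carbide: σ_y = 513.0 MPa, ρ = 3185 kg/m³
  GFRP laminate: σ_y = 371.6 MPa, ρ = 1826 kg/m³
  CFRP laminate: σ_y = 937.7 MPa, ρ = 1536 kg/m³
  copper: σ_y = 60.30 MPa, ρ = 8906 kg/m³
  CFRP laminate: M = 62.4×10⁻³
  GFRP laminate: M = 28.3×10⁻³
  silicon carbide: M = 20.1×10⁻³
  PEEK: M = 17.4×10⁻³
  copper: M = 1.73×10⁻³
Highest index: CFRP laminate.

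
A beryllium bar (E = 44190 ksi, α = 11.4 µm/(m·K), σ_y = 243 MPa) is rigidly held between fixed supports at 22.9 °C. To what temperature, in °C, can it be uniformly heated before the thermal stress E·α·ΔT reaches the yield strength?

92.9 °C

E = 44190 ksi = 304.7 GPa.
E·α·ΔT = 243.0 MPa ⇒ ΔT = 243.0 / (304.7×10³ × 11.4×10⁻⁶) = 69.96 K.
T = 22.9 + 69.96 = 92.86 °C.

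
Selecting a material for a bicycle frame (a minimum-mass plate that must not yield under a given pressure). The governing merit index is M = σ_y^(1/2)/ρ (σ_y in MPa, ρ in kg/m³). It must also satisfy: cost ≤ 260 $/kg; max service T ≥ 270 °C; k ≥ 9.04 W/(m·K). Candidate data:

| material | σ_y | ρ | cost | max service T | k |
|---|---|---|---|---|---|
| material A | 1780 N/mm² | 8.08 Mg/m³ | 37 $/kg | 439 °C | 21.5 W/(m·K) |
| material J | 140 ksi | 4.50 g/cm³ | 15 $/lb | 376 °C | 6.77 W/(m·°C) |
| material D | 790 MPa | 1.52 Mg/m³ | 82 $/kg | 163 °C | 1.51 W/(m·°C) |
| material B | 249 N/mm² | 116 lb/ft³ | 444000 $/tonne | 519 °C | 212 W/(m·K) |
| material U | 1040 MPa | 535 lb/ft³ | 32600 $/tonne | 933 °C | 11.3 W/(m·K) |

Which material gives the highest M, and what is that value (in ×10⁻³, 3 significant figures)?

Screen on constraints: cost ≤ 260 $/kg; max service T ≥ 270 °C; k ≥ 9.04 W/(m·K). Survivors: material A, material U.
Putting every candidate on a common basis:
  material A: σ_y = 1780 MPa, ρ = 8080 kg/m³
  material U: σ_y = 1040 MPa, ρ = 8570 kg/m³
  material A: M = 5.22×10⁻³
  material U: M = 3.76×10⁻³
Highest index: material A.

material A, M = 5.22×10⁻³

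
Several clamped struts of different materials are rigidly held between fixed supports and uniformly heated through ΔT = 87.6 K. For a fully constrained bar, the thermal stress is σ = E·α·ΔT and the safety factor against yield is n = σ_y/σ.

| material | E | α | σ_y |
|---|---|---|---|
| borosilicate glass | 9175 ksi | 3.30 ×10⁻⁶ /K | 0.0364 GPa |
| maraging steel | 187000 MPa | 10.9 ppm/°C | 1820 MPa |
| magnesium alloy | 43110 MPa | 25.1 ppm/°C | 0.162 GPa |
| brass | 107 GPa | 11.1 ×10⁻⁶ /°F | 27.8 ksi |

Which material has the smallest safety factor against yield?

Converting E to GPa, α to ×10⁻⁶/K, σ_y to MPa, then σ and n for each:
  borosilicate glass: E = 63.26, α = 3.30, σ_y = 36.40 → σ = 18.3 MPa, n = 1.99
  maraging steel: E = 187.0, α = 10.9, σ_y = 1820 → σ = 179 MPa, n = 10.2
  magnesium alloy: E = 43.11, α = 25.1, σ_y = 162.0 → σ = 94.8 MPa, n = 1.71
  brass: E = 107.0, α = 20.0, σ_y = 191.7 → σ = 187 MPa, n = 1.02
Brass has the lowest safety factor, n = 1.02.

brass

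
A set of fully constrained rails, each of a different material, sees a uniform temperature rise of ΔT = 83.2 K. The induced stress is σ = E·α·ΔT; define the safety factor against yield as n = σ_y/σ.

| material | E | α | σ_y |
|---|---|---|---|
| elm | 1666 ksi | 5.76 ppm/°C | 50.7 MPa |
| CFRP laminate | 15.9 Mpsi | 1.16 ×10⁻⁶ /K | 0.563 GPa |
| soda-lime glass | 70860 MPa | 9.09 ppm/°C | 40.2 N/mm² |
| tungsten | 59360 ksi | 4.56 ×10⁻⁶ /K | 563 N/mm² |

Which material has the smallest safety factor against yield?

soda-lime glass

Per material, after unit conversion:
  elm: E = 11.49, α = 5.76, σ_y = 50.70 → σ = 5.50 MPa, n = 9.21
  CFRP laminate: E = 109.6, α = 1.16, σ_y = 563.0 → σ = 10.6 MPa, n = 53.2
  soda-lime glass: E = 70.86, α = 9.09, σ_y = 40.20 → σ = 53.6 MPa, n = 0.750
  tungsten: E = 409.3, α = 4.56, σ_y = 563.0 → σ = 155 MPa, n = 3.63
The minimum is soda-lime glass at n = 0.750.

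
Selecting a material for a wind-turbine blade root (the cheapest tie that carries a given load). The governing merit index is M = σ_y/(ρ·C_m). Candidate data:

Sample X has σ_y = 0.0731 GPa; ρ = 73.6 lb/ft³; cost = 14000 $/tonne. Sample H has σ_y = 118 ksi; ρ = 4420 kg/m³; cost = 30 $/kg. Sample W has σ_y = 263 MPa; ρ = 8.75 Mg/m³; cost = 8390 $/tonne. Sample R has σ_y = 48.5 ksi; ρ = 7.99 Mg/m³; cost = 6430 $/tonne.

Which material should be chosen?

After converting to SI:
  sample X: σ_y = 73.10 MPa, ρ = 1179 kg/m³, cost = 14.00 $/kg
  sample H: σ_y = 813.6 MPa, ρ = 4420 kg/m³, cost = 30.00 $/kg
  sample W: σ_y = 263.0 MPa, ρ = 8750 kg/m³, cost = 8.390 $/kg
  sample R: σ_y = 334.4 MPa, ρ = 7990 kg/m³, cost = 6.430 $/kg
  sample R: M = 6.51 kN·m per $
  sample H: M = 6.14 kN·m per $
  sample X: M = 4.43 kN·m per $
  sample W: M = 3.58 kN·m per $
Sample R has the largest M.

sample R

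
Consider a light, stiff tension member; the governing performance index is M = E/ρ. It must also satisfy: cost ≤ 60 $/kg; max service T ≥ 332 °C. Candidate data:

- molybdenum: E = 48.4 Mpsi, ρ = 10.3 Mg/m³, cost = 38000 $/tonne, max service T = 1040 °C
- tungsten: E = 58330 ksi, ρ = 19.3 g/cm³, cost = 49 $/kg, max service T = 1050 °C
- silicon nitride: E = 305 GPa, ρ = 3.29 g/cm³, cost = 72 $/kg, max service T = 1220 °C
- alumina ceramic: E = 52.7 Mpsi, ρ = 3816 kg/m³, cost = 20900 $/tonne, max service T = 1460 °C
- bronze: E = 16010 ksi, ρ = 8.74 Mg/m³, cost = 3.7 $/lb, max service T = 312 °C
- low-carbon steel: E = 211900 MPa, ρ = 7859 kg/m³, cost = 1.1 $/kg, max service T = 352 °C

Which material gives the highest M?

Screen on constraints: cost ≤ 60 $/kg; max service T ≥ 332 °C. Survivors: molybdenum, tungsten, alumina ceramic, low-carbon steel.
Convert each candidate to consistent units, then evaluate M:
  molybdenum: E = 333.7 GPa, ρ = 10300 kg/m³
  tungsten: E = 402.2 GPa, ρ = 19300 kg/m³
  alumina ceramic: E = 363.4 GPa, ρ = 3816 kg/m³
  low-carbon steel: E = 211.9 GPa, ρ = 7859 kg/m³
  alumina ceramic: M = 95.2 MN·m/kg
  molybdenum: M = 32.4 MN·m/kg
  low-carbon steel: M = 27.0 MN·m/kg
  tungsten: M = 20.8 MN·m/kg
The maximum is for alumina ceramic.

alumina ceramic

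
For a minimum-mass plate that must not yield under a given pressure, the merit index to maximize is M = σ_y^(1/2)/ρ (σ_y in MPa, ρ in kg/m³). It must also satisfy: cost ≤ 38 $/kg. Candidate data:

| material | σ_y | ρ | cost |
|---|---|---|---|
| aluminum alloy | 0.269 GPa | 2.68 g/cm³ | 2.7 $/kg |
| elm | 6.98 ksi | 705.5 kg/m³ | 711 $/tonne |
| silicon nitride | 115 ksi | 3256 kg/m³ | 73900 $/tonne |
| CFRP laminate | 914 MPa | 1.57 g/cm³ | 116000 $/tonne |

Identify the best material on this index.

elm

Screen on constraints: cost ≤ 38 $/kg. Survivors: aluminum alloy, elm.
Putting every candidate on a common basis:
  aluminum alloy: σ_y = 269.0 MPa, ρ = 2680 kg/m³
  elm: σ_y = 48.13 MPa, ρ = 705.5 kg/m³
  elm: M = 9.83×10⁻³
  aluminum alloy: M = 6.12×10⁻³
Elm has the largest M.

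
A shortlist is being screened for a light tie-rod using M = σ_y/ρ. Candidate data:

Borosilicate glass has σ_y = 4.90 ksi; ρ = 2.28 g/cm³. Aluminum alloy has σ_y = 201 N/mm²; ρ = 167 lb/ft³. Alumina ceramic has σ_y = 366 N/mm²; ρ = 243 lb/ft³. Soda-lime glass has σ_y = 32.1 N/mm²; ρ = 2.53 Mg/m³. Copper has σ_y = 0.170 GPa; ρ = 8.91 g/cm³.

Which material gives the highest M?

Normalizing units and computing the index:
  borosilicate glass: σ_y = 33.78 MPa, ρ = 2280 kg/m³
  aluminum alloy: σ_y = 201.0 MPa, ρ = 2675 kg/m³
  alumina ceramic: σ_y = 366.0 MPa, ρ = 3892 kg/m³
  soda-lime glass: σ_y = 32.10 MPa, ρ = 2530 kg/m³
  copper: σ_y = 170.0 MPa, ρ = 8910 kg/m³
  alumina ceramic: M = 94.0 kN·m/kg
  aluminum alloy: M = 75.1 kN·m/kg
  copper: M = 19.1 kN·m/kg
  borosilicate glass: M = 14.8 kN·m/kg
  soda-lime glass: M = 12.7 kN·m/kg
Alumina ceramic ranks first.

alumina ceramic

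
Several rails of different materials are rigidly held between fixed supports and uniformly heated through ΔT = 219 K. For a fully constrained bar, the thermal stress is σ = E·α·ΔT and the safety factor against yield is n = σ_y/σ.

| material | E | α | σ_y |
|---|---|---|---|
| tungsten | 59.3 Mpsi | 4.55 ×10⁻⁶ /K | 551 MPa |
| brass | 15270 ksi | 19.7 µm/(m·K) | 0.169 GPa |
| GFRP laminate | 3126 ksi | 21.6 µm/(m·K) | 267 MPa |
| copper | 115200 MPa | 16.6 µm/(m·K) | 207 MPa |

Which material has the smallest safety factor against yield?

With everything in SI (GPa, ×10⁻⁶/K, MPa):
  tungsten: E = 408.9, α = 4.55, σ_y = 551.0 → σ = 407 MPa, n = 1.35
  brass: E = 105.3, α = 19.7, σ_y = 169.0 → σ = 454 MPa, n = 0.372
  GFRP laminate: E = 21.55, α = 21.6, σ_y = 267.0 → σ = 102 MPa, n = 2.62
  copper: E = 115.2, α = 16.6, σ_y = 207.0 → σ = 419 MPa, n = 0.494
Smallest n: brass with n = 0.372.

brass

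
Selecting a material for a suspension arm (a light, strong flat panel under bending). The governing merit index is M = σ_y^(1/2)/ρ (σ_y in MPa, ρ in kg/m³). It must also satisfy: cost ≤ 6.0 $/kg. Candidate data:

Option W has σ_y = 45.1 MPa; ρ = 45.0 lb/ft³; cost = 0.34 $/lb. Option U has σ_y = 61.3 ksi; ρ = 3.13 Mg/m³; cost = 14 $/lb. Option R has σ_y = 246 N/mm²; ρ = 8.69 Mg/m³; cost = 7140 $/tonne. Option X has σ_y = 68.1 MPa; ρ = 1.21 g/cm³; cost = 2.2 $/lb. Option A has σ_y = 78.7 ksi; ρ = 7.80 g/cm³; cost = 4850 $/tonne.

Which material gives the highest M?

Screen on constraints: cost ≤ 6.0 $/kg. Survivors: option W, option X, option A.
After converting to SI:
  option W: σ_y = 45.10 MPa, ρ = 720.8 kg/m³
  option X: σ_y = 68.10 MPa, ρ = 1210 kg/m³
  option A: σ_y = 542.6 MPa, ρ = 7800 kg/m³
  option W: M = 9.32×10⁻³
  option X: M = 6.82×10⁻³
  option A: M = 2.99×10⁻³
Option W ranks first.

option W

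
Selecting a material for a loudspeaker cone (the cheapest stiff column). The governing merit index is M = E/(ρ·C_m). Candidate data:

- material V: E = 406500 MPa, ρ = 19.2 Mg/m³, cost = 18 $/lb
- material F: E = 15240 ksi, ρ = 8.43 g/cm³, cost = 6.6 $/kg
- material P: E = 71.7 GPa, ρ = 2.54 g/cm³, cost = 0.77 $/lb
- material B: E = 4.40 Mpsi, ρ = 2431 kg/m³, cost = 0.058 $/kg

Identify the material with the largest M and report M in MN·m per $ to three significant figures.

material B, M = 215 MN·m per $

Normalizing units and computing the index:
  material V: E = 406.5 GPa, ρ = 19200 kg/m³, cost = 39.68 $/kg
  material F: E = 105.1 GPa, ρ = 8430 kg/m³, cost = 6.600 $/kg
  material P: E = 71.70 GPa, ρ = 2540 kg/m³, cost = 1.698 $/kg
  material B: E = 30.34 GPa, ρ = 2431 kg/m³, cost = 0.05800 $/kg
  material B: M = 215 MN·m per $
  material P: M = 16.6 MN·m per $
  material F: M = 1.89 MN·m per $
  material V: M = 0.534 MN·m per $
Material B has the largest M.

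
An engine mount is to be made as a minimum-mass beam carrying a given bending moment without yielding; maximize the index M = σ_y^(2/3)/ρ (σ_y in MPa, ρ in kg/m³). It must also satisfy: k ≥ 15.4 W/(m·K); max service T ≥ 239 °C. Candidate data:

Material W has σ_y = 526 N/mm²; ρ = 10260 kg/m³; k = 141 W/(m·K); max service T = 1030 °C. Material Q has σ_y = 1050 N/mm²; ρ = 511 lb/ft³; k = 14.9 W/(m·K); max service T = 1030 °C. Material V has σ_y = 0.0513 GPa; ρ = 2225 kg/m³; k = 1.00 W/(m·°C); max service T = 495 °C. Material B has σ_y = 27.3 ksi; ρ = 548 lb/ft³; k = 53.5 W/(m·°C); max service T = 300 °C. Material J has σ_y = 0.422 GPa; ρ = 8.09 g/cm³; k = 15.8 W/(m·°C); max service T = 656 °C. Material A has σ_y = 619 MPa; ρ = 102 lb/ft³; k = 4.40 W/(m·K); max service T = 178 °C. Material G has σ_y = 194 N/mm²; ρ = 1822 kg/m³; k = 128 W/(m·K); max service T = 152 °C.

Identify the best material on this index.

Screen on constraints: k ≥ 15.4 W/(m·K); max service T ≥ 239 °C. Survivors: material W, material B, material J.
In SI units:
  material W: σ_y = 526.0 MPa, ρ = 10260 kg/m³
  material B: σ_y = 188.2 MPa, ρ = 8778 kg/m³
  material J: σ_y = 422.0 MPa, ρ = 8090 kg/m³
  material J: M = 6.95×10⁻³
  material W: M = 6.35×10⁻³
  material B: M = 3.74×10⁻³
Material J ranks first.

material J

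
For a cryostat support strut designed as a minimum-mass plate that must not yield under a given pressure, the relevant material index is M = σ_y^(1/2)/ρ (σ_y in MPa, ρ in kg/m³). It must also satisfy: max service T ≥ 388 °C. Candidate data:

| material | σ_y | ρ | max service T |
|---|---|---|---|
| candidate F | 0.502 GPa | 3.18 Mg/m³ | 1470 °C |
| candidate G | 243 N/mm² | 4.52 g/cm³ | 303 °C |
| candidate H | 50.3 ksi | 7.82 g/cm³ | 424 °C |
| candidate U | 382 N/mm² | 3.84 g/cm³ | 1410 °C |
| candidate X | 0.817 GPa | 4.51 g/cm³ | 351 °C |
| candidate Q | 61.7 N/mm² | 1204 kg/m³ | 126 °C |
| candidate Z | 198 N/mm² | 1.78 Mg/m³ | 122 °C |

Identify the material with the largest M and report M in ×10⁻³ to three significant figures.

Screen on constraints: max service T ≥ 388 °C. Survivors: candidate F, candidate H, candidate U.
Putting every candidate on a common basis:
  candidate F: σ_y = 502.0 MPa, ρ = 3180 kg/m³
  candidate H: σ_y = 346.8 MPa, ρ = 7820 kg/m³
  candidate U: σ_y = 382.0 MPa, ρ = 3840 kg/m³
  candidate F: M = 7.05×10⁻³
  candidate U: M = 5.09×10⁻³
  candidate H: M = 2.38×10⁻³
Candidate F ranks first.

candidate F, M = 7.05×10⁻³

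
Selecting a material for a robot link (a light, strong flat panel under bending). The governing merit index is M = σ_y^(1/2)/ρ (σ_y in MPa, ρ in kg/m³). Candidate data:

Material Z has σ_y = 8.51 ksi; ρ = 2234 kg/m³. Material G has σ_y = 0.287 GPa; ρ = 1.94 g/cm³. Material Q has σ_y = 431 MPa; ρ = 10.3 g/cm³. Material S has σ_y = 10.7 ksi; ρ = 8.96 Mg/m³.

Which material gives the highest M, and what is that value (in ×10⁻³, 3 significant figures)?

In SI units:
  material Z: σ_y = 58.67 MPa, ρ = 2234 kg/m³
  material G: σ_y = 287.0 MPa, ρ = 1940 kg/m³
  material Q: σ_y = 431.0 MPa, ρ = 10300 kg/m³
  material S: σ_y = 73.77 MPa, ρ = 8960 kg/m³
  material G: M = 8.73×10⁻³
  material Z: M = 3.43×10⁻³
  material Q: M = 2.02×10⁻³
  material S: M = 0.959×10⁻³
Material G ranks first.

material G, M = 8.73×10⁻³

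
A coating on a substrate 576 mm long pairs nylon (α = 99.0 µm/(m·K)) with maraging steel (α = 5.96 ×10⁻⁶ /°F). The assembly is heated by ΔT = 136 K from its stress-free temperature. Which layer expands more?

nylon

maraging steel: α = 5.96×10⁻⁶/°F × 9/5 = 10.7×10⁻⁶/K.
α(nylon) = 99.0×10⁻⁶/K vs α(maraging steel) = 10.7×10⁻⁶/K.
Higher α expands more for the same ΔT: nylon.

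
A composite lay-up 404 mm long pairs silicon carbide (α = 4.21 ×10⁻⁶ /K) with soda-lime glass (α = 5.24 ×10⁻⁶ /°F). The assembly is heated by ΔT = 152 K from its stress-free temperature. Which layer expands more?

soda-lime glass: α = 5.24×10⁻⁶/°F × 9/5 = 9.43×10⁻⁶/K.
α(silicon carbide) = 4.21×10⁻⁶/K vs α(soda-lime glass) = 9.43×10⁻⁶/K.
Higher α expands more for the same ΔT: soda-lime glass.

soda-lime glass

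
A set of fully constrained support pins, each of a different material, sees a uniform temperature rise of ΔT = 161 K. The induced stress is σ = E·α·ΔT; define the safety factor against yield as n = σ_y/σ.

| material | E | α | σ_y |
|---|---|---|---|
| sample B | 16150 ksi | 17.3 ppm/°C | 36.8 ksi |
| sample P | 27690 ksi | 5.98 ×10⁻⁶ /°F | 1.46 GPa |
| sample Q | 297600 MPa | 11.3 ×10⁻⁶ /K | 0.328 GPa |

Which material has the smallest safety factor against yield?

Converting E to GPa, α to ×10⁻⁶/K, σ_y to MPa, then σ and n for each:
  sample B: E = 111.4, α = 17.3, σ_y = 253.7 → σ = 310 MPa, n = 0.818
  sample P: E = 190.9, α = 10.8, σ_y = 1460 → σ = 331 MPa, n = 4.41
  sample Q: E = 297.6, α = 11.3, σ_y = 328.0 → σ = 541 MPa, n = 0.606
Smallest n: sample Q with n = 0.606.

sample Q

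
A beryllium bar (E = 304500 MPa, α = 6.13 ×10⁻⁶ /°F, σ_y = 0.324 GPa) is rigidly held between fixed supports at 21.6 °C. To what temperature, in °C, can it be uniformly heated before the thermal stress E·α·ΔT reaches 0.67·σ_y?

86.2 °C

E = 304500 MPa = 304.5 GPa.
α = 6.13×10⁻⁶/°F × 9/5 = 11.0×10⁻⁶/K.
σ_y = 0.324 GPa = 324.0 MPa.
E·α·ΔT = 217.1 MPa ⇒ ΔT = 217.1 / (304.5×10³ × 11.0×10⁻⁶) = 64.61 K.
T = 21.6 + 64.61 = 86.21 °C.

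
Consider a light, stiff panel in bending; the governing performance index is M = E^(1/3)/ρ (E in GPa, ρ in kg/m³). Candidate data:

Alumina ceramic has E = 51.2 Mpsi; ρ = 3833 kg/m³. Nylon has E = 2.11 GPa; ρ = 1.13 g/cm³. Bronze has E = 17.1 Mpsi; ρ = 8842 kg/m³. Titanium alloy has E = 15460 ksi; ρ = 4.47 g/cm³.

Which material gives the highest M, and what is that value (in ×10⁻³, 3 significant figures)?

Putting every candidate on a common basis:
  alumina ceramic: E = 353.0 GPa, ρ = 3833 kg/m³
  nylon: E = 2.110 GPa, ρ = 1130 kg/m³
  bronze: E = 117.9 GPa, ρ = 8842 kg/m³
  titanium alloy: E = 106.6 GPa, ρ = 4470 kg/m³
  alumina ceramic: M = 1.84×10⁻³
  nylon: M = 1.14×10⁻³
  titanium alloy: M = 1.06×10⁻³
  bronze: M = 0.555×10⁻³
The maximum is for alumina ceramic.

alumina ceramic, M = 1.84×10⁻³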